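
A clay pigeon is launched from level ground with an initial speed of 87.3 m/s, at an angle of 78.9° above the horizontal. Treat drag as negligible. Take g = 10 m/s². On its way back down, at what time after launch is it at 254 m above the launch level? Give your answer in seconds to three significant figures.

13.3 s

vₓ = 87.30 cos 78.9° = 16.81 m/s; v_y0 = 87.30 sin 78.9° = 85.67 m/s.
Height y(t) = 85.67 t − 5.000 t² = 254 gives 5.000 t² − 85.67 t + 254 = 0.
t = [85.67 ± √(85.67² − 2·10.0·254)] / 10.0 = (85.67 ± 47.53) / 10.0, so t = 3.814 s or t = 13.32 s.
The descending-branch root is 13.32 s.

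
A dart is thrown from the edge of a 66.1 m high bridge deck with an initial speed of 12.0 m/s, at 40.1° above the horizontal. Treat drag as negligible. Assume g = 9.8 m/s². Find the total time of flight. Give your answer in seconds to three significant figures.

4.55 s

Components: vₓ = 12.00 cos 40.1° = 9.179 m/s, v_y0 = 12.00 sin 40.1° = 7.729 m/s.
With up positive and y = 0 at the ground: y(t) = 66.1 + (7.729) t − 4.900 t². Setting y = 0 and taking the positive root: t = [7.729 + √(7.729² + 2·9.80·66.1)] / 9.80 = (7.729 + 36.81) / 9.80 = 4.545 s.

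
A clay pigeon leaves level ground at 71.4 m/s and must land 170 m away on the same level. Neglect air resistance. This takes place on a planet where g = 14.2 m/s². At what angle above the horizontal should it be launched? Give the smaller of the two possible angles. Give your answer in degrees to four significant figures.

14.13°

Level-ground range R = v₀² sin(2θ)/g ⇒ sin(2θ) = gR/v₀² = 14.2 × 170 / 71.4² = 0.4735.
2θ = 28.26° or 180° − 28.26° = 151.7°, so θ = 14.13° or 75.87°.
The smaller angle is 14.13°.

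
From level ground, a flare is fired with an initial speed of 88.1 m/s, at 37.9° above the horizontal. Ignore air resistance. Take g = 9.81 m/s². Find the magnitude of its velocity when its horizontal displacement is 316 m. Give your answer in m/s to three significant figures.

vₓ = 88.10 cos 37.9° = 69.52 m/s; v_y0 = 88.10 sin 37.9° = 54.12 m/s.
Time to reach x = 316 m: t = x/vₓ = 316/69.52 = 4.546 s.
Vertical velocity there: v_y = v_y0 − g t = 54.12 − 9.81 × 4.546 = 9.527 m/s.
Speed: √(vₓ² + v_y²) = √(69.52² + 9.527²) = 70.17 m/s.

70.2 m/s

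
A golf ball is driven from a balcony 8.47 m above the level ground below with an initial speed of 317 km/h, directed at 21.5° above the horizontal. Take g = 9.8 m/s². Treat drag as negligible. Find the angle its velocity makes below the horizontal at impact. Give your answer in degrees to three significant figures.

23.0°

Convert: 317 km/h = 317/3.6 = 88.06 m/s.
vₓ = 88.06 cos 21.5° = 81.93 m/s; v_y0 = 88.06 sin 21.5° = 32.27 m/s.
The projectile lands when y = 8.47 + (32.27) t − ½·9.80·t² = 0. Positive root: t = (32.27 + √(32.27² + 2·9.80·8.47)) / 9.80 = (32.27 + 34.75) / 9.80 = 6.839 s.
At impact: v_y = v_y0 − g t = −34.75 m/s; vₓ = 81.93 m/s.
Angle below horizontal: arctan(|v_y|/vₓ) = arctan(34.75/81.93) = 22.98°.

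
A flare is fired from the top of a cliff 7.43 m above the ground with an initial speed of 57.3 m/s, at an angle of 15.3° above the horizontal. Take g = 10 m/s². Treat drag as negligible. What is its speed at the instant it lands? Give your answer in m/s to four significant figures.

Resolve: vₓ = 57.30 cos 15.3° = 55.27 m/s and v_y0 = 57.30 sin 15.3° = 15.12 m/s.
Vertical motion (up positive, ground at y = 0): 5.000 t² − (15.12) t − 7.43 = 0, so t = (15.12 + √(15.12² + 2·10.0·7.43)) / 10.0 = (15.12 + 19.42) / 10.0 = 3.454 s.
Vertical velocity at impact: v_y = v_y0 − g t = 15.12 − 10.0 × 3.454 = −19.42 m/s.
Speed: |v| = √(vₓ² + v_y²) = √(55.27² + 19.42²) = 58.58 m/s.

58.58 m/s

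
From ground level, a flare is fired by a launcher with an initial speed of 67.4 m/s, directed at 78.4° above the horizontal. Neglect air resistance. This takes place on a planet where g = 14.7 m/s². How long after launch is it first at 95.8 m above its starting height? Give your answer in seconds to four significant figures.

1.820 s

Resolve: vₓ = 67.40 cos 78.4° = 13.55 m/s and v_y0 = 67.40 sin 78.4° = 66.02 m/s.
Set y = v_y0 t − ½ g t² = 95.8: 7.350 t² − 66.02 t + 95.8 = 0.
Quadratic formula: t = (66.02 ± √1542.6) / 14.7 = (66.02 ± 39.28) / 14.7 → t = 1.820 s or 7.163 s.
The first (ascending) time is 1.820 s.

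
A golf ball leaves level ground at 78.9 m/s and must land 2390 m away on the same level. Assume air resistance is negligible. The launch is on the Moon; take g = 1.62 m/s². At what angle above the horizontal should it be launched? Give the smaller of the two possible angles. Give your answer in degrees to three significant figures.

19.2°

Level-ground range R = v₀² sin(2θ)/g ⇒ sin(2θ) = gR/v₀² = 1.62 × 2390 / 78.9² = 0.6220.
2θ = 38.46° or 180° − 38.46° = 141.5°, so θ = 19.23° or 70.77°.
The smaller angle is 19.23°.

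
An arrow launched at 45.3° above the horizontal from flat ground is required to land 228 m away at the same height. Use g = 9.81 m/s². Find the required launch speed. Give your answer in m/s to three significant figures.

On level ground R = v₀² sin 2θ / g ⇒ v₀ = √(gR / sin 2θ).
v₀ = √(9.81 × 228 / sin 90.60°) = √(2237 / 0.9999) = √2236.8 = 47.29 m/s.

47.3 m/s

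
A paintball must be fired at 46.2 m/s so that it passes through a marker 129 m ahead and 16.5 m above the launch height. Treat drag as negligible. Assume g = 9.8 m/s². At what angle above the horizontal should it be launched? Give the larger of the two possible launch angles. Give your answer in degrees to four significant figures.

70.85°

Trajectory: y = x tanθ − g x² (1 + tan²θ)/(2v₀²). With x = 129, y = 16.5, v₀ = 46.2, g = 9.80:
38.20 tan²θ − 129 tanθ + (54.70) = 0.
tanθ = [129 ± √(129² − 4 × 38.20 × (54.70))] / (2 × 38.20) = (129 ± 91.01) / 76.40, giving tanθ = 0.4973 or 2.879.
θ = 26.44° or 70.85°; the larger is 70.85°.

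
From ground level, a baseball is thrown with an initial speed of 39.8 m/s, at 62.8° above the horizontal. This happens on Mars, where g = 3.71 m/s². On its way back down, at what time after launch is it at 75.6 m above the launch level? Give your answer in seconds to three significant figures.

16.6 s

Horizontal component vₓ = 39.80 cos 62.8° = 18.19 m/s; vertical v_y0 = 39.80 sin 62.8° = 35.40 m/s.
Require v_y0 t − ½ g t² = 75.6, i.e. 1.855 t² − 35.40 t + 75.6 = 0.
Quadratic formula: t = (35.40 ± √692.12) / 3.71 = (35.40 ± 26.31) / 3.71 → t = 2.450 s or 16.63 s.
The descending-branch root is 16.63 s.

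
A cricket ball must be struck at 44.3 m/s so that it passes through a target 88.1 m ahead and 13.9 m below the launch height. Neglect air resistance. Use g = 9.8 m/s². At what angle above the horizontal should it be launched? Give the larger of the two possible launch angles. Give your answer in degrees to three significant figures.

Trajectory: y = x tanθ − g x² (1 + tan²θ)/(2v₀²). With x = 88.1, y = −13.9, v₀ = 44.3, g = 9.80:
19.38 tan²θ − 88.1 tanθ + (5.479) = 0.
tanθ = [88.1 ± √(88.1² − 4 × 19.38 × (5.479))] / (2 × 19.38) = (88.1 ± 85.66) / 38.76, giving tanθ = 0.06307 or 4.483.
θ = 3.609° or 77.43°; the larger is 77.43°.

77.4°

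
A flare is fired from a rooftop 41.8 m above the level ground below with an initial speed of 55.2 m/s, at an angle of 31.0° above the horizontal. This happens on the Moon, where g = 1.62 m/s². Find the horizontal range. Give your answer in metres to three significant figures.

1730 m

Horizontal component vₓ = 55.20 cos 31.0° = 47.32 m/s; vertical v_y0 = 55.20 sin 31.0° = 28.43 m/s.
The projectile lands when y = 41.8 + (28.43) t − ½·1.62·t² = 0. Positive root: t = (28.43 + √(28.43² + 2·1.62·41.8)) / 1.62 = (28.43 + 30.72) / 1.62 = 36.51 s.
Horizontal distance: R = vₓ t = 47.32 × 36.51 = 1728 m.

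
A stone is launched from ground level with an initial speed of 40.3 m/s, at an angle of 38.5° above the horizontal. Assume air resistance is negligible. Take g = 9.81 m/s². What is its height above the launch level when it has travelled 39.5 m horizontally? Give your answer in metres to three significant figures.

23.7 m

vₓ = 40.30 cos 38.5° = 31.54 m/s; v_y0 = 40.30 sin 38.5° = 25.09 m/s.
x = vₓ t ⇒ t = 39.5/31.54 = 1.252 s.
Height: y = v_y0 t − ½ g t² = 25.09 × 1.252 − 4.905 × 1.252² = 31.42 − 7.694 = 23.73 m.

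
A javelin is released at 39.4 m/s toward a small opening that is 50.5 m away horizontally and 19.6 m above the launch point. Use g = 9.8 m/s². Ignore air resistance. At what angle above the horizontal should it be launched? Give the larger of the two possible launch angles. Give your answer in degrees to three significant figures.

Trajectory: y = x tanθ − g x² (1 + tan²θ)/(2v₀²). With x = 50.5, y = 19.6, v₀ = 39.4, g = 9.80:
8.050 tan²θ − 50.5 tanθ + (27.65) = 0.
tanθ = [50.5 ± √(50.5² − 4 × 8.050 × (27.65))] / (2 × 8.050) = (50.5 ± 40.74) / 16.10, giving tanθ = 0.6061 or 5.667.
θ = 31.22° or 79.99°; the larger is 79.99°.

80.0°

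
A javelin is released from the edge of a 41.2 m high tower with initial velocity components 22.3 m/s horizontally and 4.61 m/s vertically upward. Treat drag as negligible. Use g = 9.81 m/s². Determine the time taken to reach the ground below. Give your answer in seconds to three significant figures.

3.41 s

The projectile lands when y = 41.2 + (4.610) t − ½·9.81·t² = 0. Positive root: t = (4.610 + √(4.610² + 2·9.81·41.2)) / 9.81 = (4.610 + 28.80) / 9.81 = 3.406 s.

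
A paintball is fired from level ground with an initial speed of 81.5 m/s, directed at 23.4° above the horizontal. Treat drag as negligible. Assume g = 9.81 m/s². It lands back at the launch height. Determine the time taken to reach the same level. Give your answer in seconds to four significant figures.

6.599 s

Resolve: vₓ = 81.50 cos 23.4° = 74.80 m/s and v_y0 = 81.50 sin 23.4° = 32.37 m/s.
Landing at launch height ⇒ T = 2 v_y0 / g = 2 × 32.37 / 9.81 = 6.599 s.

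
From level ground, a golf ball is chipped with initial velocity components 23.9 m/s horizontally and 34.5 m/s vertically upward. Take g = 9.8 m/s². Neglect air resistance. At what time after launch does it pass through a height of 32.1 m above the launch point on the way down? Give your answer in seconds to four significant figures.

Height y(t) = 34.50 t − 4.900 t² = 32.1 gives 4.900 t² − 34.50 t + 32.1 = 0.
Quadratic formula: t = (34.50 ± √561.09) / 9.80 = (34.50 ± 23.69) / 9.80 → t = 1.103 s or 5.937 s.
The descending-branch root is 5.937 s.

5.937 s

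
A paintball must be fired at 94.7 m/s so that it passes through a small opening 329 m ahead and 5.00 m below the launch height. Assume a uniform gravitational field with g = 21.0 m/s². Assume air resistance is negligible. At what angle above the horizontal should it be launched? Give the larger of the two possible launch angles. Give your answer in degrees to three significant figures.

65.0°

Trajectory: y = x tanθ − g x² (1 + tan²θ)/(2v₀²). With x = 329, y = −5.00, v₀ = 94.7, g = 21.0:
126.7 tan²θ − 329 tanθ + (121.7) = 0.
tanθ = [329 ± √(329² − 4 × 126.7 × (121.7))] / (2 × 126.7) = (329 ± 215.7) / 253.5, giving tanθ = 0.4470 or 2.149.
θ = 24.08° or 65.05°; the larger is 65.05°.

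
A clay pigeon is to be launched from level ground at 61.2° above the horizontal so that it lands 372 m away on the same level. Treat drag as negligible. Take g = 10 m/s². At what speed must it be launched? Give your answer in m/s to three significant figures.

66.4 m/s

Level-ground range: R = v₀² sin(2θ)/g, so v₀ = √(gR / sin 2θ).
v₀ = √(10.0 × 372 / sin 122.4°) = √(3720 / 0.8443) = √4405.9 = 66.38 m/s.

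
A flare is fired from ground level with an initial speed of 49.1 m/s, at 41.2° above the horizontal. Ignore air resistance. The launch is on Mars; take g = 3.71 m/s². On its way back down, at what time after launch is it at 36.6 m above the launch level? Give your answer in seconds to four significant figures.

vₓ = 49.10 cos 41.2° = 36.94 m/s; v_y0 = 49.10 sin 41.2° = 32.34 m/s.
Height y(t) = 32.34 t − 1.855 t² = 36.6 gives 1.855 t² − 32.34 t + 36.6 = 0.
t = [32.34 ± √(32.34² − 2·3.71·36.6)] / 3.71 = (32.34 ± 27.83) / 3.71, so t = 1.217 s or t = 16.22 s.
The descending-branch root is 16.22 s.

16.22 s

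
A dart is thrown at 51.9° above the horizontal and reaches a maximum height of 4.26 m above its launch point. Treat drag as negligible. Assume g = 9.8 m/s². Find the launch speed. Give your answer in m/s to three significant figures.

At the peak v_y = 0, so v_y0 = √(2gH) = √(2 × 9.80 × 4.26) = 9.138 m/s.
v_y0 = v₀ sin θ ⇒ v₀ = 9.138 / sin 51.9° = 11.61 m/s.

11.6 m/s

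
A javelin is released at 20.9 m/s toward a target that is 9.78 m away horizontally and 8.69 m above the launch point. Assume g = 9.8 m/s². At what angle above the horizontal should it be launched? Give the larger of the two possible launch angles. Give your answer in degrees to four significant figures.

82.85°

Trajectory: y = x tanθ − g x² (1 + tan²θ)/(2v₀²). With x = 9.78, y = 8.69, v₀ = 20.9, g = 9.80:
1.073 tan²θ − 9.78 tanθ + (9.763) = 0.
tanθ = [9.78 ± √(9.78² − 4 × 1.073 × (9.763))] / (2 × 1.073) = (9.78 ± 7.331) / 2.146, giving tanθ = 1.141 or 7.974.
θ = 48.77° or 82.85°; the larger is 82.85°.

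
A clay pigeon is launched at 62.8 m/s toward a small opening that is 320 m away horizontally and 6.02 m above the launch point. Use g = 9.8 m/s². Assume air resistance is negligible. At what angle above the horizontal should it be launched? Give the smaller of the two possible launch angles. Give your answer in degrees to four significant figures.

Trajectory: y = x tanθ − g x² (1 + tan²θ)/(2v₀²). With x = 320, y = 6.02, v₀ = 62.8, g = 9.80:
127.2 tan²θ − 320 tanθ + (133.2) = 0.
tanθ = [320 ± √(320² − 4 × 127.2 × (133.2))] / (2 × 127.2) = (320 ± 186.0) / 254.5, giving tanθ = 0.5267 or 1.989.
θ = 27.77° or 63.30°; the smaller is 27.77°.

27.77°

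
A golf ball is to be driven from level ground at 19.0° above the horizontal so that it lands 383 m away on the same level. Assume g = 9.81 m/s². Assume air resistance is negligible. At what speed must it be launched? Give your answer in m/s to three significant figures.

78.1 m/s

On level ground R = v₀² sin 2θ / g ⇒ v₀ = √(gR / sin 2θ).
v₀ = √(9.81 × 383 / sin 38.00°) = √(3757 / 0.6157) = √6102.8 = 78.12 m/s.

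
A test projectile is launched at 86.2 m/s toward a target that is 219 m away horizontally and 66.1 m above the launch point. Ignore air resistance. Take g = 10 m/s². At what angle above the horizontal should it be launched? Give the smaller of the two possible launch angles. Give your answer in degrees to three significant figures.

25.8°

Trajectory: y = x tanθ − g x² (1 + tan²θ)/(2v₀²). With x = 219, y = 66.1, v₀ = 86.2, g = 10.0:
32.27 tan²θ − 219 tanθ + (98.37) = 0.
tanθ = [219 ± √(219² − 4 × 32.27 × (98.37))] / (2 × 32.27) = (219 ± 187.8) / 64.55, giving tanθ = 0.4837 or 6.302.
θ = 25.81° or 80.98°; the smaller is 25.81°.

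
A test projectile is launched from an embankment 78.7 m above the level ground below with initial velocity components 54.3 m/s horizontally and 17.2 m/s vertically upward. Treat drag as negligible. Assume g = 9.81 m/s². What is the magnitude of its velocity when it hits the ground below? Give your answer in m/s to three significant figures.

Vertical motion (up positive, ground at y = 0): 4.905 t² − (17.20) t − 78.7 = 0, so t = (17.20 + √(17.20² + 2·9.81·78.7)) / 9.81 = (17.20 + 42.89) / 9.81 = 6.126 s.
Vertical velocity at impact: v_y = v_y0 − g t = 17.20 − 9.81 × 6.126 = −42.89 m/s.
Speed: |v| = √(vₓ² + v_y²) = √(54.30² + 42.89²) = 69.20 m/s.

69.2 m/s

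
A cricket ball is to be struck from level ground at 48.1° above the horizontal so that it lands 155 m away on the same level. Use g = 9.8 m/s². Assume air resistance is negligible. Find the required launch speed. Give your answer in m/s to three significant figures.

From R = (v₀² / g) sin 2θ: v₀ = √(gR / sin 2θ).
v₀ = √(9.80 × 155 / sin 96.20°) = √(1519 / 0.9942) = √1527.9 = 39.09 m/s.

39.1 m/s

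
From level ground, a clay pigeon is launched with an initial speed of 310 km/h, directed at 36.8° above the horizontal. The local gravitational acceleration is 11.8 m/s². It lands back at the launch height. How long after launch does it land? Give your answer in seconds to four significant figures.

Convert: 310 km/h = 310/3.6 = 86.11 m/s.
Horizontal component vₓ = 86.11 cos 36.8° = 68.95 m/s; vertical v_y0 = 86.11 sin 36.8° = 51.58 m/s.
It returns to y = 0 when t = 2 v_y0 / g = 2(51.58)/11.8 = 8.743 s.

8.743 s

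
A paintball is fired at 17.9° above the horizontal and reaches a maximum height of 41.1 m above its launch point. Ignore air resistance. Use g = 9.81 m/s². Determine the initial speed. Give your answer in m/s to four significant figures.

At the peak v_y = 0, so v_y0 = √(2gH) = √(2 × 9.81 × 41.1) = 28.40 m/s.
v_y0 = v₀ sin θ ⇒ v₀ = 28.40 / sin 17.9° = 92.39 m/s.

92.39 m/s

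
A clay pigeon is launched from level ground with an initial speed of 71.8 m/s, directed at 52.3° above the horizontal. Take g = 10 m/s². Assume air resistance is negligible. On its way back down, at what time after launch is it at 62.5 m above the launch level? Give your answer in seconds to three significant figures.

10.1 s

Resolve: vₓ = 71.80 cos 52.3° = 43.91 m/s and v_y0 = 71.80 sin 52.3° = 56.81 m/s.
Set y = v_y0 t − ½ g t² = 62.5: 5.000 t² − 56.81 t + 62.5 = 0.
Quadratic formula: t = (56.81 ± √1977.4) / 10.0 = (56.81 ± 44.47) / 10.0 → t = 1.234 s or 10.13 s.
The descending-branch root is 10.13 s.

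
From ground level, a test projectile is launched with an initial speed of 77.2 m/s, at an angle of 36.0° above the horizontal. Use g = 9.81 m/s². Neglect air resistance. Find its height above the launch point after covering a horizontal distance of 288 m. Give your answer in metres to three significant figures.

Horizontal component vₓ = 77.20 cos 36.0° = 62.46 m/s; vertical v_y0 = 77.20 sin 36.0° = 45.38 m/s.
Time to reach x = 288 m: t = x/vₓ = 288/62.46 = 4.611 s.
Height: y = v_y0 t − ½ g t² = 45.38 × 4.611 − 4.905 × 4.611² = 209.2 − 104.3 = 104.9 m.

105 m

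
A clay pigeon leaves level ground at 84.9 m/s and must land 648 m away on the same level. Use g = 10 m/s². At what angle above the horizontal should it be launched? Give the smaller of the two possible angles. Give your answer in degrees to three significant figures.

R = v₀² sin 2θ / g gives sin 2θ = gR/v₀² = 10.0·648/84.9² = 0.8990.
2θ = 64.03° or 180° − 64.03° = 116.0°, so θ = 32.01° or 57.99°.
The smaller angle is 32.01°.

32.0°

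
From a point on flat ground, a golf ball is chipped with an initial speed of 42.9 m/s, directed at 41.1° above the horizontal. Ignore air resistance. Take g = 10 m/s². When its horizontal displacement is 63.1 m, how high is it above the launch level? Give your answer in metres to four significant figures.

36.00 m

vₓ = 42.90 cos 41.1° = 32.33 m/s; v_y0 = 42.90 sin 41.1° = 28.20 m/s.
At x = 63.1 m, t = x/vₓ = 63.1/32.33 = 1.952 s.
Height: y = v_y0 t − ½ g t² = 28.20 × 1.952 − 5.000 × 1.952² = 55.05 − 19.05 = 36.00 m.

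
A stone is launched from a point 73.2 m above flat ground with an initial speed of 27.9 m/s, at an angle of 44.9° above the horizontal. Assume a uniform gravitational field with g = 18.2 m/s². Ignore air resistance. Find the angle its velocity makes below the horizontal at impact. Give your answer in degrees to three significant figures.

Components: vₓ = 27.90 cos 44.9° = 19.76 m/s, v_y0 = 27.90 sin 44.9° = 19.69 m/s.
The projectile lands when y = 73.2 + (19.69) t − ½·18.2·t² = 0. Positive root: t = (19.69 + √(19.69² + 2·18.2·73.2)) / 18.2 = (19.69 + 55.25) / 18.2 = 4.118 s.
At impact: v_y = v_y0 − g t = −55.25 m/s; vₓ = 19.76 m/s.
Angle below horizontal: arctan(|v_y|/vₓ) = arctan(55.25/19.76) = 70.32°.

70.3°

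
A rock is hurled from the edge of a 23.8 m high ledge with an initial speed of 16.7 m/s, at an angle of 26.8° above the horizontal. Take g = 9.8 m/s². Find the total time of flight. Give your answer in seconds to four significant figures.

Horizontal component vₓ = 16.70 cos 26.8° = 14.91 m/s; vertical v_y0 = 16.70 sin 26.8° = 7.530 m/s.
With up positive and y = 0 at the ground: y(t) = 23.8 + (7.530) t − 4.900 t². Setting y = 0 and taking the positive root: t = [7.530 + √(7.530² + 2·9.80·23.8)] / 9.80 = (7.530 + 22.87) / 9.80 = 3.102 s.

3.102 s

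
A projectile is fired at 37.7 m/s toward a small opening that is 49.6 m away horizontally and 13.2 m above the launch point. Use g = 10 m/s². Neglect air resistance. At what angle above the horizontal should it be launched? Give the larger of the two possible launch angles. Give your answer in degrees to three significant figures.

79.2°

Trajectory: y = x tanθ − g x² (1 + tan²θ)/(2v₀²). With x = 49.6, y = 13.2, v₀ = 37.7, g = 10.0:
8.655 tan²θ − 49.6 tanθ + (21.85) = 0.
tanθ = [49.6 ± √(49.6² − 4 × 8.655 × (21.85))] / (2 × 8.655) = (49.6 ± 41.27) / 17.31, giving tanθ = 0.4810 or 5.250.
θ = 25.69° or 79.22°; the larger is 79.22°.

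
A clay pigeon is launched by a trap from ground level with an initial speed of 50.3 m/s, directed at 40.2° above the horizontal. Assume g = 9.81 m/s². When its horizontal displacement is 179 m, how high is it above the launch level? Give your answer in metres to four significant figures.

vₓ = 50.30 cos 40.2° = 38.42 m/s; v_y0 = 50.30 sin 40.2° = 32.47 m/s.
x = vₓ t ⇒ t = 179/38.42 = 4.659 s.
Height: y = v_y0 t − ½ g t² = 32.47 × 4.659 − 4.905 × 4.659² = 151.3 − 106.5 = 44.79 m.

44.79 m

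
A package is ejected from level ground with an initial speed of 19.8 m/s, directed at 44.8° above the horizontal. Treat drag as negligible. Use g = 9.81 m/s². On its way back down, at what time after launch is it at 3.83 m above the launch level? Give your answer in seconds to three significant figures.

2.54 s

Components: vₓ = 19.80 cos 44.8° = 14.05 m/s, v_y0 = 19.80 sin 44.8° = 13.95 m/s.
Require v_y0 t − ½ g t² = 3.83, i.e. 4.905 t² − 13.95 t + 3.83 = 0.
Quadratic formula: t = (13.95 ± √119.51) / 9.81 = (13.95 ± 10.93) / 9.81 → t = 0.3078 s or 2.537 s.
The descending-branch root is 2.537 s.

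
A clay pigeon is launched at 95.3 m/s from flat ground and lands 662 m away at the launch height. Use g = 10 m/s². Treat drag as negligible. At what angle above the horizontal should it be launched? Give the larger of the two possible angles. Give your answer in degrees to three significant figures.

66.6°

Level-ground range R = v₀² sin(2θ)/g ⇒ sin(2θ) = gR/v₀² = 10.0 × 662 / 95.3² = 0.7289.
2θ = 46.79° or 180° − 46.79° = 133.2°, so θ = 23.40° or 66.60°.
The larger angle is 66.60°.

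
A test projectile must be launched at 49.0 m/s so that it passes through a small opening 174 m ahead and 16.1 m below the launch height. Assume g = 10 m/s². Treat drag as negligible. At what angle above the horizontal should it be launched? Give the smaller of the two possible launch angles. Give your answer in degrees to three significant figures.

Trajectory: y = x tanθ − g x² (1 + tan²θ)/(2v₀²). With x = 174, y = −16.1, v₀ = 49.0, g = 10.0:
63.05 tan²θ − 174 tanθ + (46.95) = 0.
tanθ = [174 ± √(174² − 4 × 63.05 × (46.95))] / (2 × 63.05) = (174 ± 135.8) / 126.1, giving tanθ = 0.3031 or 2.457.
θ = 16.86° or 67.85°; the smaller is 16.86°.

16.9°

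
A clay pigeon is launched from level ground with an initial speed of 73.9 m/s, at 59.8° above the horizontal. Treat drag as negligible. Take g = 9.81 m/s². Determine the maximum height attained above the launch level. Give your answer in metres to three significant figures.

208 m

Horizontal component vₓ = 73.90 cos 59.8° = 37.17 m/s; vertical v_y0 = 73.90 sin 59.8° = 63.87 m/s.
Maximum height: H = v_y0² / (2g) = 63.87² / (2 × 9.81) = 207.9 m.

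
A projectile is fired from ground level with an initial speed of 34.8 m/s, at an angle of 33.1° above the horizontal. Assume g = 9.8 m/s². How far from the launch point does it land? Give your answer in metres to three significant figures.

113 m

Components: vₓ = 34.80 cos 33.1° = 29.15 m/s, v_y0 = 34.80 sin 33.1° = 19.00 m/s.
Flight time T = 2 v_y0 / g = 3.878 s.
Range: R = vₓ T = 29.15 × 3.878 = 113.1 m.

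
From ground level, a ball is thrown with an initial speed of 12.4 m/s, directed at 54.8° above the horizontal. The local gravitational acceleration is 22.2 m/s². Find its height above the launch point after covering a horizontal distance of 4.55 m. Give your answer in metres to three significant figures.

1.95 m

vₓ = 12.40 cos 54.8° = 7.148 m/s; v_y0 = 12.40 sin 54.8° = 10.13 m/s.
x = vₓ t ⇒ t = 4.55/7.148 = 0.6366 s.
Height: y = v_y0 t − ½ g t² = 10.13 × 0.6366 − 11.10 × 0.6366² = 6.450 − 4.498 = 1.952 m.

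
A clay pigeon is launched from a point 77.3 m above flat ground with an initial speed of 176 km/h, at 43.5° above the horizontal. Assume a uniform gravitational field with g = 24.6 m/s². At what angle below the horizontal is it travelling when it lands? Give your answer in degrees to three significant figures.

63.2°

Convert: 176 km/h = 176/3.6 = 48.89 m/s.
Components: vₓ = 48.89 cos 43.5° = 35.46 m/s, v_y0 = 48.89 sin 43.5° = 33.65 m/s.
With up positive and y = 0 at the ground: y(t) = 77.3 + (33.65) t − 12.30 t². Setting y = 0 and taking the positive root: t = [33.65 + √(33.65² + 2·24.6·77.3)] / 24.6 = (33.65 + 70.25) / 24.6 = 4.224 s.
At impact: v_y = v_y0 − g t = −70.25 m/s; vₓ = 35.46 m/s.
Angle below horizontal: arctan(|v_y|/vₓ) = arctan(70.25/35.46) = 63.22°.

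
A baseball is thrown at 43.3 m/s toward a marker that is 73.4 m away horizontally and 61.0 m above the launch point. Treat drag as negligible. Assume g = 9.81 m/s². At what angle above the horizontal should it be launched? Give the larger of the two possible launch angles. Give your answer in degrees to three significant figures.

Trajectory: y = x tanθ − g x² (1 + tan²θ)/(2v₀²). With x = 73.4, y = 61.0, v₀ = 43.3, g = 9.81:
14.09 tan²θ − 73.4 tanθ + (75.09) = 0.
tanθ = [73.4 ± √(73.4² − 4 × 14.09 × (75.09))] / (2 × 14.09) = (73.4 ± 33.97) / 28.19, giving tanθ = 1.399 or 3.809.
θ = 54.44° or 75.29°; the larger is 75.29°.

75.3°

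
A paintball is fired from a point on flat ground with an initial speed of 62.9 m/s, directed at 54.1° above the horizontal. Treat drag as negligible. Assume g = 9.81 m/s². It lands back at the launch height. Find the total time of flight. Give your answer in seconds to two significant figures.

10 s

Resolve: vₓ = 62.90 cos 54.1° = 36.88 m/s and v_y0 = 62.90 sin 54.1° = 50.95 m/s.
Landing at launch height ⇒ T = 2 v_y0 / g = 2 × 50.95 / 9.81 = 10.39 s.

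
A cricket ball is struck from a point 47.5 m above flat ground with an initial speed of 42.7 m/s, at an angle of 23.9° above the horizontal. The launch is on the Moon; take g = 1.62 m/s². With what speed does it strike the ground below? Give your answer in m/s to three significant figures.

Horizontal component vₓ = 42.70 cos 23.9° = 39.04 m/s; vertical v_y0 = 42.70 sin 23.9° = 17.30 m/s.
Vertical motion (up positive, ground at y = 0): 0.8100 t² − (17.30) t − 47.5 = 0, so t = (17.30 + √(17.30² + 2·1.62·47.5)) / 1.62 = (17.30 + 21.29) / 1.62 = 23.82 s.
Vertical velocity at impact: v_y = v_y0 − g t = 17.30 − 1.62 × 23.82 = −21.29 m/s.
Speed: |v| = √(vₓ² + v_y²) = √(39.04² + 21.29²) = 44.47 m/s.

44.5 m/s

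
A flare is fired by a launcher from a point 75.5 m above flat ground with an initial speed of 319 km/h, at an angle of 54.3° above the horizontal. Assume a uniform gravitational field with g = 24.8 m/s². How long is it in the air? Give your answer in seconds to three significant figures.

6.71 s

Convert: 319 km/h = 319/3.6 = 88.61 m/s.
Horizontal component vₓ = 88.61 cos 54.3° = 51.71 m/s; vertical v_y0 = 88.61 sin 54.3° = 71.96 m/s.
Vertical motion (up positive, ground at y = 0): 12.40 t² − (71.96) t − 75.5 = 0, so t = (71.96 + √(71.96² + 2·24.8·75.5)) / 24.8 = (71.96 + 94.46) / 24.8 = 6.711 s.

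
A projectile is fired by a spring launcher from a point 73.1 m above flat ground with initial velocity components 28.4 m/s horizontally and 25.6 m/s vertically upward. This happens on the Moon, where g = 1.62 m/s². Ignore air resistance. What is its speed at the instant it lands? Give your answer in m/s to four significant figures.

41.22 m/s

With up positive and y = 0 at the ground: y(t) = 73.1 + (25.60) t − 0.8100 t². Setting y = 0 and taking the positive root: t = [25.60 + √(25.60² + 2·1.62·73.1)] / 1.62 = (25.60 + 29.87) / 1.62 = 34.24 s.
Vertical velocity at impact: v_y = v_y0 − g t = 25.60 − 1.62 × 34.24 = −29.87 m/s.
Speed: |v| = √(vₓ² + v_y²) = √(28.40² + 29.87²) = 41.22 m/s.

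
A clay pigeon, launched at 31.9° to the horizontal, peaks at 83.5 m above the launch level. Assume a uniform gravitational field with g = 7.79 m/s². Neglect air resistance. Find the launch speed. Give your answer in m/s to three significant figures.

68.3 m/s

At the peak v_y = 0, so v_y0 = √(2gH) = √(2 × 7.79 × 83.5) = 36.07 m/s.
v_y0 = v₀ sin θ ⇒ v₀ = 36.07 / sin 31.9° = 68.25 m/s.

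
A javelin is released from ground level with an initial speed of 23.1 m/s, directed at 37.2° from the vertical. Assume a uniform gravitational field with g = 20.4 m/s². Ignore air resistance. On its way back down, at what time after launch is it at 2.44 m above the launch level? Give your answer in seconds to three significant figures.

Components: vₓ = 23.10 sin 37.2° = 13.97 m/s, v_y0 = 23.10 cos 37.2° = 18.40 m/s.
Require v_y0 t − ½ g t² = 2.44, i.e. 10.20 t² − 18.40 t + 2.44 = 0.
t = [18.40 ± √(18.40² − 2·20.4·2.44)] / 20.4 = (18.40 ± 15.46) / 20.4, so t = 0.1441 s or t = 1.660 s.
The descending-branch root is 1.660 s.

1.66 s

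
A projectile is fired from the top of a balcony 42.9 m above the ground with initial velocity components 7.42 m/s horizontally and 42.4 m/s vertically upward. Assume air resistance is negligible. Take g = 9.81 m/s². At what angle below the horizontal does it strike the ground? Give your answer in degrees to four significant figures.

81.78°

Vertical motion (up positive, ground at y = 0): 4.905 t² − (42.40) t − 42.9 = 0, so t = (42.40 + √(42.40² + 2·9.81·42.9)) / 9.81 = (42.40 + 51.38) / 9.81 = 9.559 s.
At impact: v_y = v_y0 − g t = −51.38 m/s; vₓ = 7.420 m/s.
Angle below horizontal: arctan(|v_y|/vₓ) = arctan(51.38/7.420) = 81.78°.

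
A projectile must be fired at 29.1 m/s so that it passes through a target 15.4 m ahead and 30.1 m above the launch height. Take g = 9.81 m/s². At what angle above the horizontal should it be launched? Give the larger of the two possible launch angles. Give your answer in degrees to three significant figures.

Trajectory: y = x tanθ − g x² (1 + tan²θ)/(2v₀²). With x = 15.4, y = 30.1, v₀ = 29.1, g = 9.81:
1.374 tan²θ − 15.4 tanθ + (31.47) = 0.
tanθ = [15.4 ± √(15.4² − 4 × 1.374 × (31.47))] / (2 × 1.374) = (15.4 ± 8.014) / 2.747, giving tanθ = 2.689 or 8.522.
θ = 69.60° or 83.31°; the larger is 83.31°.

83.3°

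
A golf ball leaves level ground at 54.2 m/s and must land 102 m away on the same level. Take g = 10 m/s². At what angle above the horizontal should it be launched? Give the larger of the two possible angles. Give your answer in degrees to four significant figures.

From R = (v₀²/g) sin 2θ: sin 2θ = 10.0 × 102 / 2937.6 = 0.3472.
2θ = 20.32° or 180° − 20.32° = 159.7°, so θ = 10.16° or 79.84°.
The larger angle is 79.84°.

79.84°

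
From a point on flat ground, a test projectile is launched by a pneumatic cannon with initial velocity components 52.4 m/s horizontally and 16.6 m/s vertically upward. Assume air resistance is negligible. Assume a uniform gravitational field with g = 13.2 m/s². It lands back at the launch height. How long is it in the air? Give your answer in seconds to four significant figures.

2.515 s

Time of flight on level ground: T = 2 v_y0 / g = 2 × 16.60 / 13.2 = 2.515 s.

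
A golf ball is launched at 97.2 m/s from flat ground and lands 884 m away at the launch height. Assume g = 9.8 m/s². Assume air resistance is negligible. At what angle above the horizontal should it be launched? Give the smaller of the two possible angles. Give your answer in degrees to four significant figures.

33.24°

R = v₀² sin 2θ / g gives sin 2θ = gR/v₀² = 9.80·884/97.2² = 0.9170.
2θ = 66.48° or 180° − 66.48° = 113.5°, so θ = 33.24° or 56.76°.
The smaller angle is 33.24°.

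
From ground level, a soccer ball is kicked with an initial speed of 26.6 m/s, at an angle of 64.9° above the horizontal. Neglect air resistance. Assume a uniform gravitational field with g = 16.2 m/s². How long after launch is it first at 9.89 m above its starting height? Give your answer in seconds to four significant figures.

Resolve: vₓ = 26.60 cos 64.9° = 11.28 m/s and v_y0 = 26.60 sin 64.9° = 24.09 m/s.
Height y(t) = 24.09 t − 8.100 t² = 9.89 gives 8.100 t² − 24.09 t + 9.89 = 0.
t = [24.09 ± √(24.09² − 2·16.2·9.89)] / 16.2 = (24.09 ± 16.12) / 16.2, so t = 0.4920 s or t = 2.482 s.
The first (ascending) time is 0.4920 s.

0.4920 s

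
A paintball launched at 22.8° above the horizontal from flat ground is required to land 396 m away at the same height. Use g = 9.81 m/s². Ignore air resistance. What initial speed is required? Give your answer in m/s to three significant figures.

From R = (v₀² / g) sin 2θ: v₀ = √(gR / sin 2θ).
v₀ = √(9.81 × 396 / sin 45.60°) = √(3885 / 0.7145) = √5437.2 = 73.74 m/s.

73.7 m/s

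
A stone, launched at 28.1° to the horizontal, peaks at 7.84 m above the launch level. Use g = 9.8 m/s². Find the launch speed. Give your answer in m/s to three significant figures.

At the peak v_y = 0, so v_y0 = √(2gH) = √(2 × 9.80 × 7.84) = 12.40 m/s.
v_y0 = v₀ sin θ ⇒ v₀ = 12.40 / sin 28.1° = 26.32 m/s.

26.3 m/s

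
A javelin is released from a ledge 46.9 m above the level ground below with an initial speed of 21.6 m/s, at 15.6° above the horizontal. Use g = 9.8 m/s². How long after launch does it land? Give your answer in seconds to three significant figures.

Resolve: vₓ = 21.60 cos 15.6° = 20.80 m/s and v_y0 = 21.60 sin 15.6° = 5.809 m/s.
The projectile lands when y = 46.9 + (5.809) t − ½·9.80·t² = 0. Positive root: t = (5.809 + √(5.809² + 2·9.80·46.9)) / 9.80 = (5.809 + 30.87) / 9.80 = 3.743 s.

3.74 s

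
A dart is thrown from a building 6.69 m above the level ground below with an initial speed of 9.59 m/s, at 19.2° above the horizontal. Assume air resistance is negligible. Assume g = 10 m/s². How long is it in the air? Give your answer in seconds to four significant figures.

vₓ = 9.590 cos 19.2° = 9.057 m/s; v_y0 = 9.590 sin 19.2° = 3.154 m/s.
The projectile lands when y = 6.69 + (3.154) t − ½·10.0·t² = 0. Positive root: t = (3.154 + √(3.154² + 2·10.0·6.69)) / 10.0 = (3.154 + 11.99) / 10.0 = 1.514 s.

1.514 s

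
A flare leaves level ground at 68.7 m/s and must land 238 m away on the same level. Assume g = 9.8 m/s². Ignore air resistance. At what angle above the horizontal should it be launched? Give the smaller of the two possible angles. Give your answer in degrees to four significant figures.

Level-ground range R = v₀² sin(2θ)/g ⇒ sin(2θ) = gR/v₀² = 9.80 × 238 / 68.7² = 0.4942.
2θ = 29.62° or 180° − 29.62° = 150.4°, so θ = 14.81° or 75.19°.
The smaller angle is 14.81°.

14.81°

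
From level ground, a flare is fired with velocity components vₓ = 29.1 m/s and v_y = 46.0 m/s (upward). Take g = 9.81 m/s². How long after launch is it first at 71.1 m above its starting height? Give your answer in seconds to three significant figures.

1.95 s

Set y = v_y0 t − ½ g t² = 71.1: 4.905 t² − 46.00 t + 71.1 = 0.
Quadratic formula: t = (46.00 ± √721.02) / 9.81 = (46.00 ± 26.85) / 9.81 → t = 1.952 s or 7.426 s.
The first (ascending) time is 1.952 s.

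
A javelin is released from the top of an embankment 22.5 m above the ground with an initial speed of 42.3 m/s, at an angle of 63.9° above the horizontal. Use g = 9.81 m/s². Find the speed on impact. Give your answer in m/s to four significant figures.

Resolve: vₓ = 42.30 cos 63.9° = 18.61 m/s and v_y0 = 42.30 sin 63.9° = 37.99 m/s.
The projectile lands when y = 22.5 + (37.99) t − ½·9.81·t² = 0. Positive root: t = (37.99 + √(37.99² + 2·9.81·22.5)) / 9.81 = (37.99 + 43.41) / 9.81 = 8.297 s.
Vertical velocity at impact: v_y = v_y0 − g t = 37.99 − 9.81 × 8.297 = −43.41 m/s.
Speed: |v| = √(vₓ² + v_y²) = √(18.61² + 43.41²) = 47.23 m/s.

47.23 m/s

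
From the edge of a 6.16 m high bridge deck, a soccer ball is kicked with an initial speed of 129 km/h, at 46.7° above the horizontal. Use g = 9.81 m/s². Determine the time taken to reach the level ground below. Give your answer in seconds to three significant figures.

Convert: 129 km/h = 129/3.6 = 35.83 m/s.
Components: vₓ = 35.83 cos 46.7° = 24.58 m/s, v_y0 = 35.83 sin 46.7° = 26.08 m/s.
With up positive and y = 0 at the ground: y(t) = 6.16 + (26.08) t − 4.905 t². Setting y = 0 and taking the positive root: t = [26.08 + √(26.08² + 2·9.81·6.16)] / 9.81 = (26.08 + 28.30) / 9.81 = 5.543 s.

5.54 s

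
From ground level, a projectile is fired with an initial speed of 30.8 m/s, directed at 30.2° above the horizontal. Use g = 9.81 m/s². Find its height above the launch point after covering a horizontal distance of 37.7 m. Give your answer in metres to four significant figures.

Horizontal component vₓ = 30.80 cos 30.2° = 26.62 m/s; vertical v_y0 = 30.80 sin 30.2° = 15.49 m/s.
x = vₓ t ⇒ t = 37.7/26.62 = 1.416 s.
Height: y = v_y0 t − ½ g t² = 15.49 × 1.416 − 4.905 × 1.416² = 21.94 − 9.838 = 12.10 m.

12.10 m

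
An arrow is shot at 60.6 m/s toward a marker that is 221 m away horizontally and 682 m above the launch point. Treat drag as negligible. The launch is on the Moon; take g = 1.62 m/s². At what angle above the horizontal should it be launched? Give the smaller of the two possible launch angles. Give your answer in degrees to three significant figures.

Trajectory: y = x tanθ − g x² (1 + tan²θ)/(2v₀²). With x = 221, y = 682, v₀ = 60.6, g = 1.62:
10.77 tan²θ − 221 tanθ + (692.8) = 0.
tanθ = [221 ± √(221² − 4 × 10.77 × (692.8))] / (2 × 10.77) = (221 ± 137.8) / 21.55, giving tanθ = 3.862 or 16.65.
θ = 75.48° or 86.56°; the smaller is 75.48°.

75.5°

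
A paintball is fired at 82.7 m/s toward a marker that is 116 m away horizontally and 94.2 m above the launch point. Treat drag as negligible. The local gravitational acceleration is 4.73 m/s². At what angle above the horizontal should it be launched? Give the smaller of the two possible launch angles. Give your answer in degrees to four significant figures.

41.46°

Trajectory: y = x tanθ − g x² (1 + tan²θ)/(2v₀²). With x = 116, y = 94.2, v₀ = 82.7, g = 4.73:
4.653 tan²θ − 116 tanθ + (98.85) = 0.
tanθ = [116 ± √(116² − 4 × 4.653 × (98.85))] / (2 × 4.653) = (116 ± 107.8) / 9.306, giving tanθ = 0.8835 or 24.05.
θ = 41.46° or 87.62°; the smaller is 41.46°.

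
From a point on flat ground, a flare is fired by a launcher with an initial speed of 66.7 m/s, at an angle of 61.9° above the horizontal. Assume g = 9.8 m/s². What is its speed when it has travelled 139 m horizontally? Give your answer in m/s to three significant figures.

35.0 m/s

vₓ = 66.70 cos 61.9° = 31.42 m/s; v_y0 = 66.70 sin 61.9° = 58.84 m/s.
At x = 139 m, t = x/vₓ = 139/31.42 = 4.424 s.
Vertical velocity there: v_y = v_y0 − g t = 58.84 − 9.80 × 4.424 = 15.48 m/s.
Speed: √(vₓ² + v_y²) = √(31.42² + 15.48²) = 35.02 m/s.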